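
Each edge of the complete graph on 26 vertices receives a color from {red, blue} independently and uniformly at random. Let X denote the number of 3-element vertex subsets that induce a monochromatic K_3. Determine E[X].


Let X = Σ_S X_S over the C(26, 3) = 2600 subsets S of size 3, where X_S = 1 if the K_3 on S is monochromatic.
For a fixed S, the K_3 on S has C(3, 2) = 3 edges. P[all 3 edges red] = (1/2)^3, and likewise for blue, so P[monochromatic] = 2·(1/2)^3 = 2^{1 − 3} = 1/4.
By linearity of expectation: E[X] = C(26, 3) · 2^{1 − 3} = 2600 · 1/4 = 650.
Numerically: E[X] ≈ 650.00000.

E[X] = C(26,3)·2^(1−C(3,2)) = 650 ≈ 650.00000.


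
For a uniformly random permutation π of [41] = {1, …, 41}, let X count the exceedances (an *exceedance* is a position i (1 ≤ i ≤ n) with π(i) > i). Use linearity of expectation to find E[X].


Write X = Σ_{i=1}^{41} X_i, where X_i = 1_{π(i) > i}.
For each fixed i, π(i) is uniform over {1, …, 41} (marginal of a uniform permutation), so P[π(i) > i] = (n − i)/n. Summing: Σ_{i=1}^{41} (n − i)/n = (0 + 1 + … + 40)/41 = 41(41 − 1)/(2·41) = (41 − 1)/2.
Hence E[X] = Σ_{i=1}^{41} (41 − i)/41 = 20 ≈ 20.00000.

E[X] = 20 = 20.00000.


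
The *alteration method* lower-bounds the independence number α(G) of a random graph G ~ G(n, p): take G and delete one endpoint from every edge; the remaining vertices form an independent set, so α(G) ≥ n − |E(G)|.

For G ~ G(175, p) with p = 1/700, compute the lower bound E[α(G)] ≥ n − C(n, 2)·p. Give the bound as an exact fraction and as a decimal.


E[|E(G)|] = C(175, 2)·p = 15225 · (1/700) = 87/4.
E[α(G)] ≥ n − E[|E(G)|] = 175 − 87/4 = 613/4.
Numerically: ≈ 153.2500.
(This is only a lower bound; the true E[α(G)] may be larger.)

E[α(G)] ≥ 613/4 ≈ 153.2500.


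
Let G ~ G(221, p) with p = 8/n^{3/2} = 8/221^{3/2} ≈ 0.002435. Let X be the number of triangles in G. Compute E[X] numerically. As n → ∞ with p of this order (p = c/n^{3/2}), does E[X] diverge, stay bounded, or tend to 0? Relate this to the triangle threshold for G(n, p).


Number of potential triangles: C(221, 3) = 1774630.
Each occurs with probability p³ ≈ (0.002435)³ ≈ 1.4437923e-08.
By linearity: E[X] = C(221, 3)·p³ ≈ 1774630 · 1.4437923e-08 ≈ 0.02562.
Since α = 3/2 > 1, p = c/n^{3/2} = o(1/n) is below the triangle threshold p ~ 1/n. Asymptotically E[X] ~ (c³/6)·n^{3(1−α)} = (8³/6)·n^{-1.5} → 0, so by Markov's inequality G has no triangles w.h.p.

E[X] ≈ 0.02562; in regime p = Θ(1/n^{3/2}) E[X] tends to 0 (below the triangle threshold p ~ 1/n).


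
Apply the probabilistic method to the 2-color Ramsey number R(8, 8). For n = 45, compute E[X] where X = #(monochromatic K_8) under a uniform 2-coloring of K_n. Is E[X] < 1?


E[X] = C(45, 8) · 2^{1 − 28} = 215553195 · 2^{−27} = 215553195/134217728.
As a reduced fraction: E[X] = 215553195/134217728 ≈ 1.605996.
Is E[X] < 1? NO.
Since E[X] ≥ 1, the first-moment bound is inconclusive at n = 45; it does NOT by itself certify R(8, 8) > 45.

E[X] = 215553195/134217728 ≈ 1.605996; E[X] ≥ 1; first-moment method inconclusive here.


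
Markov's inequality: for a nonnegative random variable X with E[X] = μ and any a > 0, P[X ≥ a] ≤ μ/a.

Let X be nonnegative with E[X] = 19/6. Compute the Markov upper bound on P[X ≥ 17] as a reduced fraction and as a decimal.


μ = E[X] = 19/6, a = 17.
Markov: P[X ≥ 17] ≤ μ/a = (19/6)/17 = 19/102.
Numerically: ≈ 0.186.
(Since a = 17 > μ = 3.167, the bound 19/102 is < 1 and informative.)

P[X ≥ 17] ≤ 19/102 ≈ 0.186.


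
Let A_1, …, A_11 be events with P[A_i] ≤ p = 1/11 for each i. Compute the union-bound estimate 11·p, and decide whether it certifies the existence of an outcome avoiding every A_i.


Union bound: P[∪_{i=1}^{11} A_i] ≤ Σ_i P[A_i] ≤ 11·p = 11·(1/11) = 1.
Numerically: 1 ≈ 1.00000.
Is 1 < 1? NO.
Since the bound 1 is ≥ 1, the union bound is uninformative here; it does NOT by itself certify existence.

11·p = 1 ≈ 1.00000; existence NOT certified by the union bound.


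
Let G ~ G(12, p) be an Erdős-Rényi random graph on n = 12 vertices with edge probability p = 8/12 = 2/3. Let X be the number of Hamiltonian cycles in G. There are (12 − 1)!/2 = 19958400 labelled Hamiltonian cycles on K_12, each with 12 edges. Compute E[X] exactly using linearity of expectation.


K_12 has (12 − 1)!/2 = 19958400 labelled Hamiltonian cycles.
For each such Hamiltonian cycle H, let X_H = 1 if all 12 edges of H are present in G. Then P[X_H = 1] = p^{12} = (2/3)^{12} = 4096/531441.
By linearity: E[X] = Σ_H E[X_H] = 19958400 · p^{12} = 19958400 · 4096/531441 = 1009254400/6561.
Numerically: E[X] ≈ 1.54e+05.

E[X] = 19958400 · (2/3)^{12} = 1009254400/6561 ≈ 1.54e+05.


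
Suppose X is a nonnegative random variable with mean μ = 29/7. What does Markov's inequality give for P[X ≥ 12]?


μ = E[X] = 29/7, a = 12.
Markov: P[X ≥ 12] ≤ μ/a = (29/7)/12 = 29/84.
Numerically: ≈ 0.3452.
(Since a = 12 > μ = 4.1429, the bound 29/84 is < 1 and informative.)

P[X ≥ 12] ≤ 29/84 ≈ 0.3452.


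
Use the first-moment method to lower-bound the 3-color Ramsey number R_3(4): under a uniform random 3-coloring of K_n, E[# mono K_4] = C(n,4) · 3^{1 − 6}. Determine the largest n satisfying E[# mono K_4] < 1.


We need C(n, 4) · 3^{1 − 6} < 1, i.e. C(n, 4) < 3^{6 − 1} = 243.
Check values of n near the boundary:
  n = 6: C(6, 4) = 15; 15 < 243? YES
  n = 7: C(7, 4) = 35; 35 < 243? YES
  n = 8: C(8, 4) = 70; 70 < 243? YES
  n = 9: C(9, 4) = 126; 126 < 243? YES
  n = 10: C(10, 4) = 210; 210 < 243? YES
  n = 11: C(11, 4) = 330; 330 < 243? NO
  n = 12: C(12, 4) = 495; 495 < 243? NO
The largest n with C(n, 4) < 243 is n = 10 (where E[X] = 70/81 ≈ 0.864). Hence R_3(4) > 10, i.e. R_3(4) ≥ 11.

Largest n = 10; hence R_3(4) > 10.


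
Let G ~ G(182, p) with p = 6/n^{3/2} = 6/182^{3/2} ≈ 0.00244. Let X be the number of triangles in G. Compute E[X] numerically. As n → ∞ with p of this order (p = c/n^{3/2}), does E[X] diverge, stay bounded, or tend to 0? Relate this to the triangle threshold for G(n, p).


Number of potential triangles: C(182, 3) = 988260.
Each occurs with probability p³ ≈ (0.00244)³ ≈ 1.45926e-08.
By linearity: E[X] = C(182, 3)·p³ ≈ 988260 · 1.45926e-08 ≈ 0.014.
Since α = 3/2 > 1, p = c/n^{3/2} = o(1/n) is below the triangle threshold p ~ 1/n. Asymptotically E[X] ~ (c³/6)·n^{3(1−α)} = (6³/6)·n^{-1.5} → 0, so by Markov's inequality G has no triangles w.h.p.

E[X] ≈ 0.014; in regime p = Θ(1/n^{3/2}) E[X] tends to 0 (below the triangle threshold p ~ 1/n).


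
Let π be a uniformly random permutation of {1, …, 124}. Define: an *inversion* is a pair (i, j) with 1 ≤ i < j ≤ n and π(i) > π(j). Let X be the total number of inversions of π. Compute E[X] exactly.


Write X = Σ X_I over the C(124, 2) = 7626 pairs i < j, with X_I the indicator of one inversion.
There are 7626 indicators.
For each fixed pair i < j, the values π(i) and π(j) are two distinct elements of {1, …, 124} in uniformly random order; by symmetry P[π(i) > π(j)] = 1/2.
By linearity: E[X] = 7626 · (1/2) = C(124, 2) · (1/2) = 7626/2 = 3813 ≈ 3813.000.

E[X] = 3813 = 3813.000.


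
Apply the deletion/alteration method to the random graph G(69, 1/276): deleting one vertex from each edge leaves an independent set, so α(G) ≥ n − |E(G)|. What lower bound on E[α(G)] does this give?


E[|E(G)|] = C(69, 2)·p = 2346 · (1/276) = 17/2.
E[α(G)] ≥ n − E[|E(G)|] = 69 − 17/2 = 121/2.
Numerically: ≈ 60.5000.
(This is only a lower bound; the true E[α(G)] may be larger.)

E[α(G)] ≥ 121/2 ≈ 60.5000.


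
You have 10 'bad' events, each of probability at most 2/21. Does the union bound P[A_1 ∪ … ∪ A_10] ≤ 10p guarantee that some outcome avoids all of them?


Union bound: P[∪_{i=1}^{10} A_i] ≤ Σ_i P[A_i] ≤ 10·p = 10·(2/21) = 20/21.
Numerically: 20/21 ≈ 0.95238.
Is 20/21 < 1? YES.
Since P[∪ A_i] ≤ 20/21 < 1, the complement has P[∩ A_i^c] ≥ 1 − 20/21 = 1/21 > 0, so some outcome avoids every A_i.

10·p = 20/21 ≈ 0.95238; existence CERTIFIED by the union bound.


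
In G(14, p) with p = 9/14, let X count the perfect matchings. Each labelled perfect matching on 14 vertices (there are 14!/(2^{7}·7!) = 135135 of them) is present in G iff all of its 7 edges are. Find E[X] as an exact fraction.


K_14 has 14!/(2^{7}·7!) = 135135 labelled perfect matchings.
For each such perfect matching H, let X_H = 1 if all 7 edges of H are present in G. Then P[X_H = 1] = p^{7} = (9/14)^{7} = 4782969/105413504.
Summing the indicators: E[X] = Σ_H E[X_H] = 135135 · p^{7} = 135135 · 4782969/105413504 = 92335216545/15059072.
Numerically: E[X] ≈ 6131.53.

E[X] = 135135 · (9/14)^{7} = 92335216545/15059072 ≈ 6131.53.


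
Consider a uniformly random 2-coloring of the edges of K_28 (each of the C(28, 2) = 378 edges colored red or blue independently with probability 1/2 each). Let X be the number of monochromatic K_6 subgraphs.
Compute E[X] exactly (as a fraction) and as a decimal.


Let X = Σ_S X_S over the C(28, 6) = 376740 subsets S of size 6, where X_S = 1 if the K_6 on S is monochromatic.
For a fixed S, the K_6 on S has C(6, 2) = 15 edges. P[all 15 edges red] = (1/2)^15, and likewise for blue, so P[monochromatic] = 2·(1/2)^15 = 2^{1 − 15} = 1/16384.
Summing: E[X] = C(28, 6) · 2^{1 − 15} = 376740 · 1/16384 = 94185/4096.
Numerically: E[X] ≈ 22.9944.

E[X] = C(28,6)·2^(1−C(6,2)) = 94185/4096 ≈ 22.9944.


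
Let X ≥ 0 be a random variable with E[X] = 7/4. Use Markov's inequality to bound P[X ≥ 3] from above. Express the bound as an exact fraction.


μ = E[X] = 7/4, a = 3.
Markov: P[X ≥ 3] ≤ μ/a = (7/4)/3 = 7/12.
Numerically: ≈ 0.583333.
(Since a = 3 > μ = 1.750000, the bound 7/12 is < 1 and informative.)

P[X ≥ 3] ≤ 7/12 ≈ 0.583333.


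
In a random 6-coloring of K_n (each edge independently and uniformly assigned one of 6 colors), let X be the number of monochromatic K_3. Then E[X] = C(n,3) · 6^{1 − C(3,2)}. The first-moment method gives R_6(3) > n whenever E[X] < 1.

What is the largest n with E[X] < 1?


We need C(n, 3) · 6^{1 − 3} < 1, i.e. C(n, 3) < 6^{3 − 1} = 36.
Check values of n near the boundary:
  n = 3: C(3, 3) = 1; 1 < 36? YES
  n = 4: C(4, 3) = 4; 4 < 36? YES
  n = 5: C(5, 3) = 10; 10 < 36? YES
  n = 6: C(6, 3) = 20; 20 < 36? YES
  n = 7: C(7, 3) = 35; 35 < 36? YES
  n = 8: C(8, 3) = 56; 56 < 36? NO
The largest n with C(n, 3) < 36 is n = 7 (where E[X] = 35/36 ≈ 0.9722). Hence R_6(3) > 7, i.e. R_6(3) ≥ 8.

Largest n = 7; hence R_6(3) > 7.


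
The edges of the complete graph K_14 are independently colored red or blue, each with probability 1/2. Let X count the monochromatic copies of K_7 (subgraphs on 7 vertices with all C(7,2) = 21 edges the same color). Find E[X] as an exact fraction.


Let X = Σ_S X_S over the C(14, 7) = 3432 subsets S of size 7, where X_S = 1 if the K_7 on S is monochromatic.
For a fixed S, the K_7 on S has C(7, 2) = 21 edges. P[all 21 edges red] = (1/2)^21, and likewise for blue, so P[monochromatic] = 2·(1/2)^21 = 2^{1 − 21} = 1/1048576.
Summing: E[X] = C(14, 7) · 2^{1 − 21} = 3432 · 1/1048576 = 429/131072.
Numerically: E[X] ≈ 0.003.

E[X] = C(14,7)·2^(1−C(7,2)) = 429/131072 ≈ 0.003.


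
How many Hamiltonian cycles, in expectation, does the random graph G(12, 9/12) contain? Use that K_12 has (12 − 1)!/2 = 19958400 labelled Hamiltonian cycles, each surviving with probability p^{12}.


K_12 has (12 − 1)!/2 = 19958400 labelled Hamiltonian cycles.
For each such Hamiltonian cycle H, let X_H = 1 if all 12 edges of H are present in G. Then P[X_H = 1] = p^{12} = (3/4)^{12} = 531441/16777216.
By linearity: E[X] = Σ_H E[X_H] = 19958400 · p^{12} = 19958400 · 531441/16777216 = 82864937925/131072.
Numerically: E[X] ≈ 6.322e+05.

E[X] = 19958400 · (3/4)^{12} = 82864937925/131072 ≈ 6.322e+05.


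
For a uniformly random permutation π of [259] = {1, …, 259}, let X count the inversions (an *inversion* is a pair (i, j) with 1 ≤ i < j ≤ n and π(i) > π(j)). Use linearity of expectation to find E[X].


Write X = Σ X_I over the C(259, 2) = 33411 pairs i < j, with X_I the indicator of one inversion.
There are 33411 indicators.
For each fixed pair i < j, the values π(i) and π(j) are two distinct elements of {1, …, 259} in uniformly random order; by symmetry P[π(i) > π(j)] = 1/2.
By linearity: E[X] = 33411 · (1/2) = C(259, 2) · (1/2) = 33411/2 = 33411/2 ≈ 16705.50000.

E[X] = 33411/2 = 16705.50000.


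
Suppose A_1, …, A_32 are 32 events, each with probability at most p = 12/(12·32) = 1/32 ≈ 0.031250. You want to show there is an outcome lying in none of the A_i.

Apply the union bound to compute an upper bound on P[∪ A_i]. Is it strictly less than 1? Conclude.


Union bound: P[∪_{i=1}^{32} A_i] ≤ Σ_i P[A_i] ≤ 32·p = 32·(1/32) = 1.
Numerically: 1 ≈ 1.000000.
Is 1 < 1? NO.
Since the bound 1 is ≥ 1, the union bound is uninformative here; it does NOT by itself certify existence.

32·p = 1 ≈ 1.000000; existence NOT certified by the union bound.


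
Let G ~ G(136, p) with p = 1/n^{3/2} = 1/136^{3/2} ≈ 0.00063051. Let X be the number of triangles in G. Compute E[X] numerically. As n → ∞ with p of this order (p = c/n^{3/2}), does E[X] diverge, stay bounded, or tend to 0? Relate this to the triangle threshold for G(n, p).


Number of potential triangles: C(136, 3) = 410040.
Each occurs with probability p³ ≈ (0.00063051)³ ≈ 2.5065416e-10.
By linearity: E[X] = C(136, 3)·p³ ≈ 410040 · 2.5065416e-10 ≈ 0.00010.
Since α = 3/2 > 1, p = c/n^{3/2} = o(1/n) is below the triangle threshold p ~ 1/n. Asymptotically E[X] ~ (c³/6)·n^{3(1−α)} = (1³/6)·n^{-1.5} → 0, so by Markov's inequality G has no triangles w.h.p.

E[X] ≈ 0.00010; in regime p = Θ(1/n^{3/2}) E[X] tends to 0 (below the triangle threshold p ~ 1/n).


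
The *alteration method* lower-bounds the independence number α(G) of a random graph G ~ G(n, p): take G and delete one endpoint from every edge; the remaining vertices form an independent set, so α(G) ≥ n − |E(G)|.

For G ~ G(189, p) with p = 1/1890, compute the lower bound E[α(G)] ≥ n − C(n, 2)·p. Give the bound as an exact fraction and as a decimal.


E[|E(G)|] = C(189, 2)·p = 17766 · (1/1890) = 47/5.
E[α(G)] ≥ n − E[|E(G)|] = 189 − 47/5 = 898/5.
Numerically: ≈ 179.600.
(This is only a lower bound; the true E[α(G)] may be larger.)

E[α(G)] ≥ 898/5 ≈ 179.600.


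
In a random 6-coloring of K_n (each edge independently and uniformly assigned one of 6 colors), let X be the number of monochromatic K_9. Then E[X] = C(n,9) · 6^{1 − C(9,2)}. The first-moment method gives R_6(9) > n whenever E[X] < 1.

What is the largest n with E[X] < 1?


We need C(n, 9) · 6^{1 − 36} < 1, i.e. C(n, 9) < 6^{36 − 1} = 1719070799748422591028658176.
Check values of n near the boundary:
  n = 4403: C(4403, 9) = 1699894433046281918452233150; 1699894433046281918452233150 < 1719070799748422591028658176? YES
  n = 4404: C(4404, 9) = 1703375445537161676647015880; 1703375445537161676647015880 < 1719070799748422591028658176? YES
  n = 4405: C(4405, 9) = 1706862792900636302463627150; 1706862792900636302463627150 < 1719070799748422591028658176? YES
  n = 4406: C(4406, 9) = 1710356485221788389505285700; 1710356485221788389505285700 < 1719070799748422591028658176? YES
  n = 4407: C(4407, 9) = 1713856532599459170657070050; 1713856532599459170657070050 < 1719070799748422591028658176? YES
  n = 4408: C(4408, 9) = 1717362945146264156457459600; 1717362945146264156457459600 < 1719070799748422591028658176? YES
  n = 4409: C(4409, 9) = 1720875732988608787686577131; 1720875732988608787686577131 < 1719070799748422591028658176? NO
  n = 4410: C(4410, 9) = 1724394906266704102180823710; 1724394906266704102180823710 < 1719070799748422591028658176? NO
The largest n with C(n, 9) < 1719070799748422591028658176 is n = 4408 (where E[X] = 35778394690547169926197075/35813974994758803979763712 ≈ 0.99901). Hence R_6(9) > 4408, i.e. R_6(9) ≥ 4409.

Largest n = 4408; hence R_6(9) > 4408.


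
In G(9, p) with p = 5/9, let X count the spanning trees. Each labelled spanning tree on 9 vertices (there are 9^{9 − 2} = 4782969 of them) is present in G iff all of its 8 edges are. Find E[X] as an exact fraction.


K_9 has 9^{9 − 2} = 4782969 labelled spanning trees.
For each such spanning tree H, let X_H = 1 if all 8 edges of H are present in G. Then P[X_H = 1] = p^{8} = (5/9)^{8} = 390625/43046721.
Summing the indicators: E[X] = Σ_H E[X_H] = 4782969 · p^{8} = 4782969 · 390625/43046721 = 390625/9.
Numerically: E[X] ≈ 43402.8.

E[X] = 4782969 · (5/9)^{8} = 390625/9 ≈ 43402.8.


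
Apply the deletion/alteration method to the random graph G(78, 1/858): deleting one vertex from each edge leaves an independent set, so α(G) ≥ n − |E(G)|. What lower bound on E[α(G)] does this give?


E[|E(G)|] = C(78, 2)·p = 3003 · (1/858) = 7/2.
E[α(G)] ≥ n − E[|E(G)|] = 78 − 7/2 = 149/2.
Numerically: ≈ 74.50000.
(This is only a lower bound; the true E[α(G)] may be larger.)

E[α(G)] ≥ 149/2 ≈ 74.50000.


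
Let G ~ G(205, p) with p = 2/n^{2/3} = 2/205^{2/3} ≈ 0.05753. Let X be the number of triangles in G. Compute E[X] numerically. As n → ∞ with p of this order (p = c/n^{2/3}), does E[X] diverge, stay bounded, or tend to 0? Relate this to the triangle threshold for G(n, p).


Number of potential triangles: C(205, 3) = 1414910.
Each occurs with probability p³ ≈ (0.05753)³ ≈ 1.903629e-04.
By linearity: E[X] = C(205, 3)·p³ ≈ 1414910 · 1.903629e-04 ≈ 269.3463.
Since α = 2/3 < 1, p = c/n^{2/3} ≫ 1/n is above the triangle threshold p ~ 1/n. Asymptotically E[X] ~ (c³/6)·n^{3(1−α)} = (2³/6)·n^{1} → ∞; triangles are abundant w.h.p.

E[X] ≈ 269.3463; in regime p = Θ(1/n^{2/3}) E[X] diverges (above the triangle threshold p ~ 1/n).


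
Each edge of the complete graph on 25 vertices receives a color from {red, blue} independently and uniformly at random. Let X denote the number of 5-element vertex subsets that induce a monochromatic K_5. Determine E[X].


Let X = Σ_S X_S over the C(25, 5) = 53130 subsets S of size 5, where X_S = 1 if the K_5 on S is monochromatic.
For a fixed S, the K_5 on S has C(5, 2) = 10 edges. P[all 10 edges red] = (1/2)^10, and likewise for blue, so P[monochromatic] = 2·(1/2)^10 = 2^{1 − 10} = 1/512.
By linearity of expectation: E[X] = C(25, 5) · 2^{1 − 10} = 53130 · 1/512 = 26565/256.
Numerically: E[X] ≈ 103.7695.

E[X] = C(25,5)·2^(1−C(5,2)) = 26565/256 ≈ 103.7695.


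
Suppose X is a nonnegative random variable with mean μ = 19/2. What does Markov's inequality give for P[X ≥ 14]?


μ = E[X] = 19/2, a = 14.
Markov: P[X ≥ 14] ≤ μ/a = (19/2)/14 = 19/28.
Numerically: ≈ 0.678571.
(Since a = 14 > μ = 9.500000, the bound 19/28 is < 1 and informative.)

P[X ≥ 14] ≤ 19/28 ≈ 0.678571.


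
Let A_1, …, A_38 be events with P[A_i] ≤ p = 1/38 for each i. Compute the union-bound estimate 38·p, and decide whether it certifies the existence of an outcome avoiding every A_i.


Union bound: P[∪_{i=1}^{38} A_i] ≤ Σ_i P[A_i] ≤ 38·p = 38·(1/38) = 1.
Numerically: 1 ≈ 1.0000.
Is 1 < 1? NO.
Since the bound 1 is ≥ 1, the union bound is uninformative here; it does NOT by itself certify existence.

38·p = 1 ≈ 1.0000; existence NOT certified by the union bound.


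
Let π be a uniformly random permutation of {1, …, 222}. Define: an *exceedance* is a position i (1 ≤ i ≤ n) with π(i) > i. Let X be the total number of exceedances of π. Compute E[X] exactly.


Write X = Σ_{i=1}^{222} X_i, where X_i = 1_{π(i) > i}.
For each fixed i, π(i) is uniform over {1, …, 222} (marginal of a uniform permutation), so P[π(i) > i] = (n − i)/n. Summing: Σ_{i=1}^{222} (n − i)/n = (0 + 1 + … + 221)/222 = 222(222 − 1)/(2·222) = (222 − 1)/2.
Hence E[X] = Σ_{i=1}^{222} (222 − i)/222 = 221/2 ≈ 110.5000.

E[X] = 221/2 = 110.5000.


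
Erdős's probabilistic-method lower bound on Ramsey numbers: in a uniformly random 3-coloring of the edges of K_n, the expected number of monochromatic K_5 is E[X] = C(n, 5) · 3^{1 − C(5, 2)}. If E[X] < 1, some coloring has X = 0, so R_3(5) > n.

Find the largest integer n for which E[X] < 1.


We need C(n, 5) · 3^{1 − 10} < 1, i.e. C(n, 5) < 3^{10 − 1} = 19683.
Check values of n near the boundary:
  n = 16: C(16, 5) = 4368; 4368 < 19683? YES
  n = 17: C(17, 5) = 6188; 6188 < 19683? YES
  n = 18: C(18, 5) = 8568; 8568 < 19683? YES
  n = 19: C(19, 5) = 11628; 11628 < 19683? YES
  n = 20: C(20, 5) = 15504; 15504 < 19683? YES
  n = 21: C(21, 5) = 20349; 20349 < 19683? NO
  n = 22: C(22, 5) = 26334; 26334 < 19683? NO
The largest n with C(n, 5) < 19683 is n = 20 (where E[X] = 5168/6561 ≈ 0.7877). Hence R_3(5) > 20, i.e. R_3(5) ≥ 21.

Largest n = 20; hence R_3(5) > 20.


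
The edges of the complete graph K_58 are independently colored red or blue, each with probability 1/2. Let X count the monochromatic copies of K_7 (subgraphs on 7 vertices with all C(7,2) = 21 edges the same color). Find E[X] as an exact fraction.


Let X = Σ_S X_S over the C(58, 7) = 300674088 subsets S of size 7, where X_S = 1 if the K_7 on S is monochromatic.
For a fixed S, the K_7 on S has C(7, 2) = 21 edges. P[all 21 edges red] = (1/2)^21, and likewise for blue, so P[monochromatic] = 2·(1/2)^21 = 2^{1 − 21} = 1/1048576.
By linearity: E[X] = C(58, 7) · 2^{1 − 21} = 300674088 · 1/1048576 = 37584261/131072.
Numerically: E[X] ≈ 286.745.

E[X] = C(58,7)·2^(1−C(7,2)) = 37584261/131072 ≈ 286.745.


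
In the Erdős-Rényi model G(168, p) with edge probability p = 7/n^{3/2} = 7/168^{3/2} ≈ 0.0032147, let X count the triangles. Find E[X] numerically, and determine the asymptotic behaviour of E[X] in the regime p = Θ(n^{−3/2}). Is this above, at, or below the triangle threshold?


Number of potential triangles: C(168, 3) = 776216.
Each occurs with probability p³ ≈ (0.0032147)³ ≈ 3.3220208e-08.
By linearity: E[X] = C(168, 3)·p³ ≈ 776216 · 3.3220208e-08 ≈ 0.02579.
Since α = 3/2 > 1, p = c/n^{3/2} = o(1/n) is below the triangle threshold p ~ 1/n. Asymptotically E[X] ~ (c³/6)·n^{3(1−α)} = (7³/6)·n^{-1.5} → 0, so by Markov's inequality G has no triangles w.h.p.

E[X] ≈ 0.02579; in regime p = Θ(1/n^{3/2}) E[X] tends to 0 (below the triangle threshold p ~ 1/n).


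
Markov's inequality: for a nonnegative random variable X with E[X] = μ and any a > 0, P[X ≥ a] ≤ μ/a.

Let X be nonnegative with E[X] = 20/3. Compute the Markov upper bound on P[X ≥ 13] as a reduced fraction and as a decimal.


μ = E[X] = 20/3, a = 13.
Markov: P[X ≥ 13] ≤ μ/a = (20/3)/13 = 20/39.
Numerically: ≈ 0.512821.
(Since a = 13 > μ = 6.666667, the bound 20/39 is < 1 and informative.)

P[X ≥ 13] ≤ 20/39 ≈ 0.512821.


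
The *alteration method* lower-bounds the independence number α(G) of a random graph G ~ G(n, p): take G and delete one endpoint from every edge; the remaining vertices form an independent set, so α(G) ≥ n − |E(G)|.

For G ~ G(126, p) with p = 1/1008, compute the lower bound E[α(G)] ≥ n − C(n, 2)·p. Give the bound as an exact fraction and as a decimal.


E[|E(G)|] = C(126, 2)·p = 7875 · (1/1008) = 125/16.
E[α(G)] ≥ n − E[|E(G)|] = 126 − 125/16 = 1891/16.
Numerically: ≈ 118.187500.
(This is only a lower bound; the true E[α(G)] may be larger.)

E[α(G)] ≥ 1891/16 ≈ 118.187500.


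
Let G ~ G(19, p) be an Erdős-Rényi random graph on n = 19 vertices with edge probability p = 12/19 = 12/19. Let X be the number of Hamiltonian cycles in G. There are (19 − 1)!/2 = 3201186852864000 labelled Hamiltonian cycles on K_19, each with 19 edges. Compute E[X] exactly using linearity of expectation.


K_19 has (19 − 1)!/2 = 3201186852864000 labelled Hamiltonian cycles.
For each such Hamiltonian cycle H, let X_H = 1 if all 19 edges of H are present in G. Then P[X_H = 1] = p^{19} = (12/19)^{19} = 319479999370622926848/1978419655660313589123979.
By linearity: E[X] = Σ_H E[X_H] = 3201186852864000 · p^{19} = 3201186852864000 · 319479999370622926848/1978419655660313589123979 = 1022715173738237107931793611292672000/1978419655660313589123979.
Numerically: E[X] ≈ 5.16935e+11.

E[X] = 3201186852864000 · (12/19)^{19} = 1022715173738237107931793611292672000/1978419655660313589123979 ≈ 5.16935e+11.


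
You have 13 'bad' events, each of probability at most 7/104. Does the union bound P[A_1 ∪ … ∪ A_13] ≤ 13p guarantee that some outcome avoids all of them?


Union bound: P[∪_{i=1}^{13} A_i] ≤ Σ_i P[A_i] ≤ 13·p = 13·(7/104) = 7/8.
Numerically: 7/8 ≈ 0.87500.
Is 7/8 < 1? YES.
Since P[∪ A_i] ≤ 7/8 < 1, the complement has P[∩ A_i^c] ≥ 1 − 7/8 = 1/8 > 0, so some outcome avoids every A_i.

13·p = 7/8 ≈ 0.87500; existence CERTIFIED by the union bound.


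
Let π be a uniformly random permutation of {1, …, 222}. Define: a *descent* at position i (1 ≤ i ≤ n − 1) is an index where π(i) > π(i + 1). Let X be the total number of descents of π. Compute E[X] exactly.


Write X = Σ X_I over i = 1, …, 221, with X_I the indicator of one descent.
There are 221 indicators.
For each fixed i, the pair (π(i), π(i+1)) is a uniformly random ordered pair of distinct values from {1, …, 222}; by symmetry P[π(i) > π(i+1)] = 1/2.
By linearity: E[X] = 221 · (1/2) = (222 − 1) · (1/2) = 221/2 ≈ 110.50000.

E[X] = 221/2 = 110.50000.


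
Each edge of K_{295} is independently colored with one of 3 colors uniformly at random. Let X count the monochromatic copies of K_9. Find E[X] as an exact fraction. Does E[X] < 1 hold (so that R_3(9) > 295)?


E[X] = C(295, 9) · 3^{1 − 36} = 41221140106119260 · 3^{−35} = 41221140106119260/50031545098999707.
As a reduced fraction: E[X] = 41221140106119260/50031545098999707 ≈ 0.823903.
Is E[X] < 1? YES.
Since E[X] < 1, there exists a 3-coloring of K_{295} with no monochromatic K_9; hence R_3(9) > 295.

E[X] = 41221140106119260/50031545098999707 ≈ 0.823903; E[X] < 1, so R_3(9) > 295.


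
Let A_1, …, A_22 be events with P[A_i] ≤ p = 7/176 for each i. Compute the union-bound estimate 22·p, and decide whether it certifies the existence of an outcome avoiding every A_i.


Union bound: P[∪_{i=1}^{22} A_i] ≤ Σ_i P[A_i] ≤ 22·p = 22·(7/176) = 7/8.
Numerically: 7/8 ≈ 0.875.
Is 7/8 < 1? YES.
Since P[∪ A_i] ≤ 7/8 < 1, the complement has P[∩ A_i^c] ≥ 1 − 7/8 = 1/8 > 0, so some outcome avoids every A_i.

22·p = 7/8 ≈ 0.875; existence CERTIFIED by the union bound.


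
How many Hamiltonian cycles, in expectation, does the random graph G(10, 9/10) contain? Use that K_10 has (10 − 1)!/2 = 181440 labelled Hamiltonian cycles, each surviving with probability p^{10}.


K_10 has (10 − 1)!/2 = 181440 labelled Hamiltonian cycles.
For each such Hamiltonian cycle H, let X_H = 1 if all 10 edges of H are present in G. Then P[X_H = 1] = p^{10} = (9/10)^{10} = 3486784401/10000000000.
By linearity of expectation: E[X] = Σ_H E[X_H] = 181440 · p^{10} = 181440 · 3486784401/10000000000 = 1977006755367/31250000.
Numerically: E[X] ≈ 63264.2.

E[X] = 181440 · (9/10)^{10} = 1977006755367/31250000 ≈ 63264.2.


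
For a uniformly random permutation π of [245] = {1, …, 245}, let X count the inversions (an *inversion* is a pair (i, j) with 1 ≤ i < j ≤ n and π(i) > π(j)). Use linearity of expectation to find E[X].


Write X = Σ X_I over the C(245, 2) = 29890 pairs i < j, with X_I the indicator of one inversion.
There are 29890 indicators.
For each fixed pair i < j, the values π(i) and π(j) are two distinct elements of {1, …, 245} in uniformly random order; by symmetry P[π(i) > π(j)] = 1/2.
By linearity: E[X] = 29890 · (1/2) = C(245, 2) · (1/2) = 29890/2 = 14945 ≈ 14945.00000.

E[X] = 14945 = 14945.00000.


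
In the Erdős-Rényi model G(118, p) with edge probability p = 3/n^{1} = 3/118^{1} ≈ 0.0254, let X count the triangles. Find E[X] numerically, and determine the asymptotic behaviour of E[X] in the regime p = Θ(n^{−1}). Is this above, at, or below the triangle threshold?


Number of potential triangles: C(118, 3) = 266916.
Each occurs with probability p³ ≈ (0.0254)³ ≈ 1.64330e-05.
By linearity: E[X] = C(118, 3)·p³ ≈ 266916 · 1.64330e-05 ≈ 4.386.
Here α = 1, so p = 3/n is exactly at the triangle threshold p ~ 1/n. Asymptotically E[X] → c³/6 = 3³/6 = 9/2 ≈ 4.500, a bounded constant. In this regime the triangle count is asymptotically Poisson(c³/6).

E[X] ≈ 4.386; in regime p = Θ(1/n^{1}) E[X] stays bounded (at the triangle threshold p ~ 1/n).


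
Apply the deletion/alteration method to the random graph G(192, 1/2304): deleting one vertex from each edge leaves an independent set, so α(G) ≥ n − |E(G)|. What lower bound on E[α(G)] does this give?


E[|E(G)|] = C(192, 2)·p = 18336 · (1/2304) = 191/24.
E[α(G)] ≥ n − E[|E(G)|] = 192 − 191/24 = 4417/24.
Numerically: ≈ 184.042.
(This is only a lower bound; the true E[α(G)] may be larger.)

E[α(G)] ≥ 4417/24 ≈ 184.042.


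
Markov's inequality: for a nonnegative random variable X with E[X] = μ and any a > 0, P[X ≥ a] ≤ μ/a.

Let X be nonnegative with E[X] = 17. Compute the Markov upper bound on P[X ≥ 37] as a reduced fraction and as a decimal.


μ = E[X] = 17, a = 37.
Markov: P[X ≥ 37] ≤ μ/a = (17)/37 = 17/37.
Numerically: ≈ 0.459459.
(Since a = 37 > μ = 17.000000, the bound 17/37 is < 1 and informative.)

P[X ≥ 37] ≤ 17/37 ≈ 0.459459.


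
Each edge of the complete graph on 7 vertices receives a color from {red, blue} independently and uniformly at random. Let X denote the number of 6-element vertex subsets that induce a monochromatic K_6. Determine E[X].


Let X = Σ_S X_S over the C(7, 6) = 7 subsets S of size 6, where X_S = 1 if the K_6 on S is monochromatic.
For a fixed S, the K_6 on S has C(6, 2) = 15 edges. P[all 15 edges red] = (1/2)^15, and likewise for blue, so P[monochromatic] = 2·(1/2)^15 = 2^{1 − 15} = 1/16384.
Summing: E[X] = C(7, 6) · 2^{1 − 15} = 7 · 1/16384 = 7/16384.
Numerically: E[X] ≈ 0.00043.

E[X] = C(7,6)·2^(1−C(6,2)) = 7/16384 ≈ 0.00043.


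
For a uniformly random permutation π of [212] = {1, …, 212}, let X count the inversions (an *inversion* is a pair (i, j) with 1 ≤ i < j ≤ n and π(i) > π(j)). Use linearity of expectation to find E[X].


Write X = Σ X_I over the C(212, 2) = 22366 pairs i < j, with X_I the indicator of one inversion.
There are 22366 indicators.
For each fixed pair i < j, the values π(i) and π(j) are two distinct elements of {1, …, 212} in uniformly random order; by symmetry P[π(i) > π(j)] = 1/2.
By linearity: E[X] = 22366 · (1/2) = C(212, 2) · (1/2) = 22366/2 = 11183 ≈ 11183.0000.

E[X] = 11183 = 11183.0000.


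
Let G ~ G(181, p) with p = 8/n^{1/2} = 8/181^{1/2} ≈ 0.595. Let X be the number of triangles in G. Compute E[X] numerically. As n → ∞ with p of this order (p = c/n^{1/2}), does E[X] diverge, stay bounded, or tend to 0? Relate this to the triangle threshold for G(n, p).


Number of potential triangles: C(181, 3) = 971970.
Each occurs with probability p³ ≈ (0.595)³ ≈ 2.10258e-01.
By linearity: E[X] = C(181, 3)·p³ ≈ 971970 · 2.10258e-01 ≈ 204364.266.
Since α = 1/2 < 1, p = c/n^{1/2} ≫ 1/n is above the triangle threshold p ~ 1/n. Asymptotically E[X] ~ (c³/6)·n^{3(1−α)} = (8³/6)·n^{1.5} → ∞; triangles are abundant w.h.p.

E[X] ≈ 204364.266; in regime p = Θ(1/n^{1/2}) E[X] diverges (above the triangle threshold p ~ 1/n).


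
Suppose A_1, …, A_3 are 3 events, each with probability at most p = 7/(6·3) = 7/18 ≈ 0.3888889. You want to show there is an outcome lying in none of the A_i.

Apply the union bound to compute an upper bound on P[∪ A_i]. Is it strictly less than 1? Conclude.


Union bound: P[∪_{i=1}^{3} A_i] ≤ Σ_i P[A_i] ≤ 3·p = 3·(7/18) = 7/6.
Numerically: 7/6 ≈ 1.1666667.
Is 7/6 < 1? NO.
Since the bound 7/6 is ≥ 1, the union bound is uninformative here; it does NOT by itself certify existence.

3·p = 7/6 ≈ 1.1666667; existence NOT certified by the union bound.


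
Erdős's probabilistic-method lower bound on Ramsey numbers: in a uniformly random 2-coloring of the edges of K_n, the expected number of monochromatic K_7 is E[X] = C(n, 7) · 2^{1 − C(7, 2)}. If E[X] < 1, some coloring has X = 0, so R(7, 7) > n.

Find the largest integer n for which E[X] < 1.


We need C(n, 7) · 2^{1 − 21} < 1, i.e. C(n, 7) < 2^{21 − 1} = 1048576.
Check values of n near the boundary:
  n = 24: C(24, 7) = 346104; 346104 < 1048576? YES
  n = 25: C(25, 7) = 480700; 480700 < 1048576? YES
  n = 26: C(26, 7) = 657800; 657800 < 1048576? YES
  n = 27: C(27, 7) = 888030; 888030 < 1048576? YES
  n = 28: C(28, 7) = 1184040; 1184040 < 1048576? NO
  n = 29: C(29, 7) = 1560780; 1560780 < 1048576? NO
The largest n with C(n, 7) < 1048576 is n = 27 (where E[X] = 444015/524288 ≈ 0.847). Hence R(7, 7) > 27, i.e. R(7, 7) ≥ 28.

Largest n = 27; hence R(7, 7) > 27.


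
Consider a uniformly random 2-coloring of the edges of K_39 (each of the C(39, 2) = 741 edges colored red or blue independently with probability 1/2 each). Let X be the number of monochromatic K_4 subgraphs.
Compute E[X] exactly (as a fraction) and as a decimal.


Let X = Σ_S X_S over the C(39, 4) = 82251 subsets S of size 4, where X_S = 1 if the K_4 on S is monochromatic.
For a fixed S, the K_4 on S has C(4, 2) = 6 edges. P[all 6 edges red] = (1/2)^6, and likewise for blue, so P[monochromatic] = 2·(1/2)^6 = 2^{1 − 6} = 1/32.
Summing: E[X] = C(39, 4) · 2^{1 − 6} = 82251 · 1/32 = 82251/32.
Numerically: E[X] ≈ 2570.344.

E[X] = C(39,4)·2^(1−C(4,2)) = 82251/32 ≈ 2570.344.


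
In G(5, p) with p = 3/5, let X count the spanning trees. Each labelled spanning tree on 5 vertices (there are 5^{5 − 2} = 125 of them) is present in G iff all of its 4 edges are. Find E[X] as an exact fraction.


K_5 has 5^{5 − 2} = 125 labelled spanning trees.
For each such spanning tree H, let X_H = 1 if all 4 edges of H are present in G. Then P[X_H = 1] = p^{4} = (3/5)^{4} = 81/625.
Summing the indicators: E[X] = Σ_H E[X_H] = 125 · p^{4} = 125 · 81/625 = 81/5.
Numerically: E[X] ≈ 16.2.

E[X] = 125 · (3/5)^{4} = 81/5 ≈ 16.2.


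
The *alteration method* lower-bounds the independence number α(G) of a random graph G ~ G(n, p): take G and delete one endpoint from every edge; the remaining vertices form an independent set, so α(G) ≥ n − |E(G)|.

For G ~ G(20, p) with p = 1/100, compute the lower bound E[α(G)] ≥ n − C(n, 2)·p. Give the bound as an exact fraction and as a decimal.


E[|E(G)|] = C(20, 2)·p = 190 · (1/100) = 19/10.
E[α(G)] ≥ n − E[|E(G)|] = 20 − 19/10 = 181/10.
Numerically: ≈ 18.10000.
(This is only a lower bound; the true E[α(G)] may be larger.)

E[α(G)] ≥ 181/10 ≈ 18.10000.


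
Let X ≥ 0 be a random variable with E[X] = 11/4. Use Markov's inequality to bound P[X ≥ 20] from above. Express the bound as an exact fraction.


μ = E[X] = 11/4, a = 20.
Markov: P[X ≥ 20] ≤ μ/a = (11/4)/20 = 11/80.
Numerically: ≈ 0.1375.
(Since a = 20 > μ = 2.7500, the bound 11/80 is < 1 and informative.)

P[X ≥ 20] ≤ 11/80 ≈ 0.1375.


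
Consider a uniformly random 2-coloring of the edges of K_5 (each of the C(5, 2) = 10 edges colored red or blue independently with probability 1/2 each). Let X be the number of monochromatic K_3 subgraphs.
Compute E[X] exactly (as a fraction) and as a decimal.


Let X = Σ_S X_S over the C(5, 3) = 10 subsets S of size 3, where X_S = 1 if the K_3 on S is monochromatic.
For a fixed S, the K_3 on S has C(3, 2) = 3 edges. P[all 3 edges red] = (1/2)^3, and likewise for blue, so P[monochromatic] = 2·(1/2)^3 = 2^{1 − 3} = 1/4.
By linearity: E[X] = C(5, 3) · 2^{1 − 3} = 10 · 1/4 = 5/2.
Numerically: E[X] ≈ 2.500.

E[X] = C(5,3)·2^(1−C(3,2)) = 5/2 ≈ 2.500.


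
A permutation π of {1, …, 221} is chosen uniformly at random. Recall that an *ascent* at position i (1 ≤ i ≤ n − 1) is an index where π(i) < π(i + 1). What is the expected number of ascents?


Write X = Σ X_I over i = 1, …, 220, with X_I the indicator of one ascent.
There are 220 indicators.
For each fixed i, the pair (π(i), π(i+1)) is a uniformly random ordered pair of distinct values from {1, …, 221}; by symmetry P[π(i) < π(i+1)] = 1/2.
By linearity: E[X] = 220 · (1/2) = (221 − 1) · (1/2) = 110 ≈ 110.0000.

E[X] = 110 = 110.0000.


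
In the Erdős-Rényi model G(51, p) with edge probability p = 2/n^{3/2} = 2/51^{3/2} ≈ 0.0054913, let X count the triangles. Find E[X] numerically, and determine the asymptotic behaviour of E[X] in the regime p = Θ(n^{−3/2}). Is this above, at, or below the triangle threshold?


Number of potential triangles: C(51, 3) = 20825.
Each occurs with probability p³ ≈ (0.0054913)³ ≈ 1.6558622e-07.
By linearity: E[X] = C(51, 3)·p³ ≈ 20825 · 1.6558622e-07 ≈ 0.00345.
Since α = 3/2 > 1, p = c/n^{3/2} = o(1/n) is below the triangle threshold p ~ 1/n. Asymptotically E[X] ~ (c³/6)·n^{3(1−α)} = (2³/6)·n^{-1.5} → 0, so by Markov's inequality G has no triangles w.h.p.

E[X] ≈ 0.00345; in regime p = Θ(1/n^{3/2}) E[X] tends to 0 (below the triangle threshold p ~ 1/n).


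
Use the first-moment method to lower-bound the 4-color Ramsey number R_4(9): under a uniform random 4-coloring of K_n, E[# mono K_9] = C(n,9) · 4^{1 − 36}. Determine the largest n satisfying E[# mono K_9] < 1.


We need C(n, 9) · 4^{1 − 36} < 1, i.e. C(n, 9) < 4^{36 − 1} = 1180591620717411303424.
Check values of n near the boundary:
  n = 911: C(911, 9) = 1144686900492291197405; 1144686900492291197405 < 1180591620717411303424? YES
  n = 912: C(912, 9) = 1156095740032081475120; 1156095740032081475120 < 1180591620717411303424? YES
  n = 913: C(913, 9) = 1167605542753639808390; 1167605542753639808390 < 1180591620717411303424? YES
  n = 914: C(914, 9) = 1179217089587653905932; 1179217089587653905932 < 1180591620717411303424? YES
  n = 915: C(915, 9) = 1190931166636537885130; 1190931166636537885130 < 1180591620717411303424? NO
  n = 916: C(916, 9) = 1202748565202942340440; 1202748565202942340440 < 1180591620717411303424? NO
The largest n with C(n, 9) < 1180591620717411303424 is n = 914 (where E[X] = 294804272396913476483/295147905179352825856 ≈ 0.9988). Hence R_4(9) > 914, i.e. R_4(9) ≥ 915.

Largest n = 914; hence R_4(9) > 914.


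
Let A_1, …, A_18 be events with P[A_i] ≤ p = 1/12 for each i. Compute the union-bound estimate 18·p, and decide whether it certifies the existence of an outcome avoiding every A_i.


Union bound: P[∪_{i=1}^{18} A_i] ≤ Σ_i P[A_i] ≤ 18·p = 18·(1/12) = 3/2.
Numerically: 3/2 ≈ 1.500.
Is 3/2 < 1? NO.
Since the bound 3/2 is ≥ 1, the union bound is uninformative here; it does NOT by itself certify existence.

18·p = 3/2 ≈ 1.500; existence NOT certified by the union bound.


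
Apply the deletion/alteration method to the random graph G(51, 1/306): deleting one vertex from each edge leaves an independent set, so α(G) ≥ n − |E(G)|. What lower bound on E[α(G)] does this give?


E[|E(G)|] = C(51, 2)·p = 1275 · (1/306) = 25/6.
E[α(G)] ≥ n − E[|E(G)|] = 51 − 25/6 = 281/6.
Numerically: ≈ 46.83333.
(This is only a lower bound; the true E[α(G)] may be larger.)

E[α(G)] ≥ 281/6 ≈ 46.83333.


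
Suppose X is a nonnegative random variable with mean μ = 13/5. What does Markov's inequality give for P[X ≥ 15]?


μ = E[X] = 13/5, a = 15.
Markov: P[X ≥ 15] ≤ μ/a = (13/5)/15 = 13/75.
Numerically: ≈ 0.173.
(Since a = 15 > μ = 2.600, the bound 13/75 is < 1 and informative.)

P[X ≥ 15] ≤ 13/75 ≈ 0.173.


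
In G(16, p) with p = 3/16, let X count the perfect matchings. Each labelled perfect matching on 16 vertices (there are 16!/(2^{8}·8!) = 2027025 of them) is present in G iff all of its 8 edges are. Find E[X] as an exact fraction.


K_16 has 16!/(2^{8}·8!) = 2027025 labelled perfect matchings.
For each such perfect matching H, let X_H = 1 if all 8 edges of H are present in G. Then P[X_H = 1] = p^{8} = (3/16)^{8} = 6561/4294967296.
Summing the indicators: E[X] = Σ_H E[X_H] = 2027025 · p^{8} = 2027025 · 6561/4294967296 = 13299311025/4294967296.
Numerically: E[X] ≈ 3.096.

E[X] = 2027025 · (3/16)^{8} = 13299311025/4294967296 ≈ 3.096.
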